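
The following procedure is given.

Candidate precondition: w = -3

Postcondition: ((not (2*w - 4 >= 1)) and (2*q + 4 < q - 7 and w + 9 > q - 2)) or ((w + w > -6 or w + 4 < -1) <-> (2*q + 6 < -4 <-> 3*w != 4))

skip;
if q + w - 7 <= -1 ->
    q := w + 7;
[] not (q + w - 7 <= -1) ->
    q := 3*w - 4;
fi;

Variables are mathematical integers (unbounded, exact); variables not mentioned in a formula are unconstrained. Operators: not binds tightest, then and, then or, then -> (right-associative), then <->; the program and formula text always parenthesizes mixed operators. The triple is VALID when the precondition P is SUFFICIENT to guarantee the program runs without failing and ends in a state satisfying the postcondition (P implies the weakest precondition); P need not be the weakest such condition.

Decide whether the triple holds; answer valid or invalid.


Working backward. After the program, the postcondition ((not (2*w - 4 >= 1)) and (2*q + 4 < q - 7 and w + 9 > q - 2)) or ((w + w > -6 or w + 4 < -1) <-> (2*q + 6 < -4 <-> 3*w != 4)) must hold; in canonical form it is ((not (2*w >= 5)) and q < -11 and w > q - 11) or ((2*w > -6 or w < -5) <-> (2*q < -10 <-> 3*w != 4)).
Then branch requires ((not (2*w >= 5)) and w < -18) or ((2*w > -6 or w < -5) <-> (2*w < -24 <-> 3*w != 4)); else branch requires ((not (2*w >= 5)) and 3*w < -7 and 2*w < 15) or ((2*w > -6 or w < -5) <-> (6*w < -2 <-> 3*w != 4)).
Before the if: (q + w <= 6 -> (((not (2*w >= 5)) and w < -18) or ((2*w > -6 or w < -5) <-> (2*w < -24 <-> 3*w != 4)))) and ((not (q + w <= 6)) -> (((not (2*w >= 5)) and 3*w < -7 and 2*w < 15) or ((2*w > -6 or w < -5) <-> (6*w < -2 <-> 3*w != 4))))
Before skip: (q + w <= 6 -> (((not (2*w >= 5)) and w < -18) or ((2*w > -6 or w < -5) <-> (2*w < -24 <-> 3*w != 4)))) and ((not (q + w <= 6)) -> (((not (2*w >= 5)) and 3*w < -7 and 2*w < 15) or ((2*w > -6 or w < -5) <-> (6*w < -2 <-> 3*w != 4))))
The weakest precondition is (q + w <= 6 -> (((not (2*w >= 5)) and w < -18) or ((2*w > -6 or w < -5) <-> (2*w < -24 <-> 3*w != 4)))) and ((not (q + w <= 6)) -> (((not (2*w >= 5)) and 3*w < -7 and 2*w < 15) or ((2*w > -6 or w < -5) <-> (6*w < -2 <-> 3*w != 4)))).
Check whether w = -3 implies it.
Every state satisfying the precondition satisfies the weakest precondition: the implication holds.
Answer: valid


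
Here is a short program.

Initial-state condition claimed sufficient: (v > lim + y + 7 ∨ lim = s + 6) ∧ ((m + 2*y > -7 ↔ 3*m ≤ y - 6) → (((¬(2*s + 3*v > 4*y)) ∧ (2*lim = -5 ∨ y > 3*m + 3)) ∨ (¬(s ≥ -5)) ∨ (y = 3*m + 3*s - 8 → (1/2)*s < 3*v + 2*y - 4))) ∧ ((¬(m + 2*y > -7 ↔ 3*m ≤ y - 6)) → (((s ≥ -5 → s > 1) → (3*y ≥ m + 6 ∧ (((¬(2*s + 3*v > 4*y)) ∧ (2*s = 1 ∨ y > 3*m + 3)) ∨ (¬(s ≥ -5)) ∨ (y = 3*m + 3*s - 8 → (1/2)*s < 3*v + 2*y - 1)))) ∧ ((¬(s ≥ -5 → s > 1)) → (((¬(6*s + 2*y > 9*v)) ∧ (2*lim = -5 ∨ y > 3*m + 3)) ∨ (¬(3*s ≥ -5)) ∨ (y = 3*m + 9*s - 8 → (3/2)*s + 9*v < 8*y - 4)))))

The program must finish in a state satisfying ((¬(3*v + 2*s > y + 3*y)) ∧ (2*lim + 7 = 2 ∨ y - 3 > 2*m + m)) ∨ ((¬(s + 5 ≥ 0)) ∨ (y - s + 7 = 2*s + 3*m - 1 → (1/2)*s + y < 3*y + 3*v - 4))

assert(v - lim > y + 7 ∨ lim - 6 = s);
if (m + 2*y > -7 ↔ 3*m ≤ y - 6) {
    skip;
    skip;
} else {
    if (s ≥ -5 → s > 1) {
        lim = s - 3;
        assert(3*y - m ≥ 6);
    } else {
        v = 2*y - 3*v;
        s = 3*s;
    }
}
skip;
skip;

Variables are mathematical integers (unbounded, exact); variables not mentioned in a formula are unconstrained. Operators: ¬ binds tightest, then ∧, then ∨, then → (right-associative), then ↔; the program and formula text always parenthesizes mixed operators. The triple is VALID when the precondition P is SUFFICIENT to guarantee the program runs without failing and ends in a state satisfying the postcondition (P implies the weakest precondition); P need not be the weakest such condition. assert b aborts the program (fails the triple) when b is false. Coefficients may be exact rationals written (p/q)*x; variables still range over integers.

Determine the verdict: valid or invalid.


Working backward. After the program, the postcondition ((¬(3*v + 2*s > y + 3*y)) ∧ (2*lim + 7 = 2 ∨ y - 3 > 2*m + m)) ∨ ((¬(s + 5 ≥ 0)) ∨ (y - s + 7 = 2*s + 3*m - 1 → (1/2)*s + y < 3*y + 3*v - 4)) must hold; in canonical form it is ((¬(2*s + 3*v > 4*y)) ∧ (2*lim = -5 ∨ y > 3*m + 3)) ∨ (¬(s ≥ -5)) ∨ (y = 3*m + 3*s - 8 → (1/2)*s < 3*v + 2*y - 4).
Before skip: ((¬(2*s + 3*v > 4*y)) ∧ (2*lim = -5 ∨ y > 3*m + 3)) ∨ (¬(s ≥ -5)) ∨ (y = 3*m + 3*s - 8 → (1/2)*s < 3*v + 2*y - 4)
Before skip: ((¬(2*s + 3*v > 4*y)) ∧ (2*lim = -5 ∨ y > 3*m + 3)) ∨ (¬(s ≥ -5)) ∨ (y = 3*m + 3*s - 8 → (1/2)*s < 3*v + 2*y - 4)
Then branch requires ((¬(2*s + 3*v > 4*y)) ∧ (2*lim = -5 ∨ y > 3*m + 3)) ∨ (¬(s ≥ -5)) ∨ (y = 3*m + 3*s - 8 → (1/2)*s < 3*v + 2*y - 4); else branch requires ((s ≥ -5 → s > 1) → (3*y ≥ m + 6 ∧ (((¬(2*s + 3*v > 4*y)) ∧ (2*s = 1 ∨ y > 3*m + 3)) ∨ (¬(s ≥ -5)) ∨ (y = 3*m + 3*s - 8 → (1/2)*s < 3*v + 2*y - 4)))) ∧ ((¬(s ≥ -5 → s > 1)) → (((¬(6*s + 2*y > 9*v)) ∧ (2*lim = -5 ∨ y > 3*m + 3)) ∨ (¬(3*s ≥ -5)) ∨ (y = 3*m + 9*s - 8 → (3/2)*s + 9*v < 8*y - 4))).
Before the if: ((m + 2*y > -7 ↔ 3*m ≤ y - 6) → (((¬(2*s + 3*v > 4*y)) ∧ (2*lim = -5 ∨ y > 3*m + 3)) ∨ (¬(s ≥ -5)) ∨ (y = 3*m + 3*s - 8 → (1/2)*s < 3*v + 2*y - 4))) ∧ ((¬(m + 2*y > -7 ↔ 3*m ≤ y - 6)) → (((s ≥ -5 → s > 1) → (3*y ≥ m + 6 ∧ (((¬(2*s + 3*v > 4*y)) ∧ (2*s = 1 ∨ y > 3*m + 3)) ∨ (¬(s ≥ -5)) ∨ (y = 3*m + 3*s - 8 → (1/2)*s < 3*v + 2*y - 4)))) ∧ ((¬(s ≥ -5 → s > 1)) → (((¬(6*s + 2*y > 9*v)) ∧ (2*lim = -5 ∨ y > 3*m + 3)) ∨ (¬(3*s ≥ -5)) ∨ (y = 3*m + 9*s - 8 → (3/2)*s + 9*v < 8*y - 4)))))
Before assert v - lim > y + 7 ∨ lim - 6 = s: (v > lim + y + 7 ∨ lim = s + 6) ∧ ((m + 2*y > -7 ↔ 3*m ≤ y - 6) → (((¬(2*s + 3*v > 4*y)) ∧ (2*lim = -5 ∨ y > 3*m + 3)) ∨ (¬(s ≥ -5)) ∨ (y = 3*m + 3*s - 8 → (1/2)*s < 3*v + 2*y - 4))) ∧ ((¬(m + 2*y > -7 ↔ 3*m ≤ y - 6)) → (((s ≥ -5 → s > 1) → (3*y ≥ m + 6 ∧ (((¬(2*s + 3*v > 4*y)) ∧ (2*s = 1 ∨ y > 3*m + 3)) ∨ (¬(s ≥ -5)) ∨ (y = 3*m + 3*s - 8 → (1/2)*s < 3*v + 2*y - 4)))) ∧ ((¬(s ≥ -5 → s > 1)) → (((¬(6*s + 2*y > 9*v)) ∧ (2*lim = -5 ∨ y > 3*m + 3)) ∨ (¬(3*s ≥ -5)) ∨ (y = 3*m + 9*s - 8 → (3/2)*s + 9*v < 8*y - 4)))))
The weakest precondition is (v > lim + y + 7 ∨ lim = s + 6) ∧ ((m + 2*y > -7 ↔ 3*m ≤ y - 6) → (((¬(2*s + 3*v > 4*y)) ∧ (2*lim = -5 ∨ y > 3*m + 3)) ∨ (¬(s ≥ -5)) ∨ (y = 3*m + 3*s - 8 → (1/2)*s < 3*v + 2*y - 4))) ∧ ((¬(m + 2*y > -7 ↔ 3*m ≤ y - 6)) → (((s ≥ -5 → s > 1) → (3*y ≥ m + 6 ∧ (((¬(2*s + 3*v > 4*y)) ∧ (2*s = 1 ∨ y > 3*m + 3)) ∨ (¬(s ≥ -5)) ∨ (y = 3*m + 3*s - 8 → (1/2)*s < 3*v + 2*y - 4)))) ∧ ((¬(s ≥ -5 → s > 1)) → (((¬(6*s + 2*y > 9*v)) ∧ (2*lim = -5 ∨ y > 3*m + 3)) ∨ (¬(3*s ≥ -5)) ∨ (y = 3*m + 9*s - 8 → (3/2)*s + 9*v < 8*y - 4))))).
Check whether (v > lim + y + 7 ∨ lim = s + 6) ∧ ((m + 2*y > -7 ↔ 3*m ≤ y - 6) → (((¬(2*s + 3*v > 4*y)) ∧ (2*lim = -5 ∨ y > 3*m + 3)) ∨ (¬(s ≥ -5)) ∨ (y = 3*m + 3*s - 8 → (1/2)*s < 3*v + 2*y - 4))) ∧ ((¬(m + 2*y > -7 ↔ 3*m ≤ y - 6)) → (((s ≥ -5 → s > 1) → (3*y ≥ m + 6 ∧ (((¬(2*s + 3*v > 4*y)) ∧ (2*s = 1 ∨ y > 3*m + 3)) ∨ (¬(s ≥ -5)) ∨ (y = 3*m + 3*s - 8 → (1/2)*s < 3*v + 2*y - 1)))) ∧ ((¬(s ≥ -5 → s > 1)) → (((¬(6*s + 2*y > 9*v)) ∧ (2*lim = -5 ∨ y > 3*m + 3)) ∨ (¬(3*s ≥ -5)) ∨ (y = 3*m + 9*s - 8 → (3/2)*s + 9*v < 8*y - 4))))) implies it.
Countermodel: at the initial state lim = -34, m = -51, s = 61, v = -4, y = 22, the precondition holds but the weakest precondition fails.
Answer: invalid


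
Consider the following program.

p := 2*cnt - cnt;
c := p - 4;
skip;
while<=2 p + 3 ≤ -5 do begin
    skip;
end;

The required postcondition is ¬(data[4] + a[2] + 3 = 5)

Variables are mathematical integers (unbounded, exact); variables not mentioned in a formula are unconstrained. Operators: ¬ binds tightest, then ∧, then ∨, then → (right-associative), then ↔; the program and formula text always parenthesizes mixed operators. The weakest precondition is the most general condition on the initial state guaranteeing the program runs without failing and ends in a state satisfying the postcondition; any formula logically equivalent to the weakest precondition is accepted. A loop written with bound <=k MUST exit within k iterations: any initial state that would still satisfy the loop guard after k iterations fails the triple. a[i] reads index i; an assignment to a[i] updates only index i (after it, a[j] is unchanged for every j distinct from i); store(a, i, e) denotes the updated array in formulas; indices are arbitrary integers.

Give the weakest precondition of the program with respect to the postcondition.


Working backward. After the program, the postcondition ¬(data[4] + a[2] + 3 = 5) must hold; in canonical form it is ¬(a[2] + data[4] = 2).
Before the loop (bound <=2), unroll the exhaustion recursion (WP_0 = exit-now case; WP_j = one more guarded iteration, up to j = 2):
  WP_0: (¬(p ≤ -8)) ∧ (¬(a[2] + data[4] = 2))
  WP_1: (p ≤ -8 → ((¬(p ≤ -8)) ∧ (¬(a[2] + data[4] = 2)))) ∧ ((¬(p ≤ -8)) → (¬(a[2] + data[4] = 2)))
  WP_2: (p ≤ -8 → ((p ≤ -8 → ((¬(p ≤ -8)) ∧ (¬(a[2] + data[4] = 2)))) ∧ ((¬(p ≤ -8)) → (¬(a[2] + data[4] = 2))))) ∧ ((¬(p ≤ -8)) → (¬(a[2] + data[4] = 2)))
So before the loop: (p ≤ -8 → ((p ≤ -8 → ((¬(p ≤ -8)) ∧ (¬(a[2] + data[4] = 2)))) ∧ ((¬(p ≤ -8)) → (¬(a[2] + data[4] = 2))))) ∧ ((¬(p ≤ -8)) → (¬(a[2] + data[4] = 2)))
Before skip: (p ≤ -8 → ((p ≤ -8 → ((¬(p ≤ -8)) ∧ (¬(a[2] + data[4] = 2)))) ∧ ((¬(p ≤ -8)) → (¬(a[2] + data[4] = 2))))) ∧ ((¬(p ≤ -8)) → (¬(a[2] + data[4] = 2)))
Before c := p - 4: (p ≤ -8 → ((p ≤ -8 → ((¬(p ≤ -8)) ∧ (¬(a[2] + data[4] = 2)))) ∧ ((¬(p ≤ -8)) → (¬(a[2] + data[4] = 2))))) ∧ ((¬(p ≤ -8)) → (¬(a[2] + data[4] = 2)))
Before p := 2*cnt - cnt: (cnt ≤ -8 → ((cnt ≤ -8 → ((¬(cnt ≤ -8)) ∧ (¬(a[2] + data[4] = 2)))) ∧ ((¬(cnt ≤ -8)) → (¬(a[2] + data[4] = 2))))) ∧ ((¬(cnt ≤ -8)) → (¬(a[2] + data[4] = 2)))
Answer: WP = (cnt ≤ -8 → ((cnt ≤ -8 → ((¬(cnt ≤ -8)) ∧ (¬(a[2] + data[4] = 2)))) ∧ ((¬(cnt ≤ -8)) → (¬(a[2] + data[4] = 2))))) ∧ ((¬(cnt ≤ -8)) → (¬(a[2] + data[4] = 2)))


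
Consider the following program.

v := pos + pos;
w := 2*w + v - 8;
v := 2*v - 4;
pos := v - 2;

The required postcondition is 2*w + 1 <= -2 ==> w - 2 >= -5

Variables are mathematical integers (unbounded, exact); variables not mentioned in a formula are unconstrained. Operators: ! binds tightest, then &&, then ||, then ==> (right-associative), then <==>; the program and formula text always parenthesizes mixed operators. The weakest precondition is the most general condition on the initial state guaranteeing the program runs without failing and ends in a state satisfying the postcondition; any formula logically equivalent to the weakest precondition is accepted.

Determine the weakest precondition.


Working backward. After the program, the postcondition 2*w + 1 <= -2 ==> w - 2 >= -5 must hold; in canonical form it is 2*w <= -3 ==> w >= -3.
Before pos := v - 2: 2*w <= -3 ==> w >= -3
Before v := 2*v - 4: 2*w <= -3 ==> w >= -3
Before w := 2*w + v - 8: 2*v + 4*w <= 13 ==> v + 2*w >= 5
Before v := pos + pos: 4*pos + 4*w <= 13 ==> 2*pos + 2*w >= 5
Answer: WP = 4*pos + 4*w <= 13 ==> 2*pos + 2*w >= 5


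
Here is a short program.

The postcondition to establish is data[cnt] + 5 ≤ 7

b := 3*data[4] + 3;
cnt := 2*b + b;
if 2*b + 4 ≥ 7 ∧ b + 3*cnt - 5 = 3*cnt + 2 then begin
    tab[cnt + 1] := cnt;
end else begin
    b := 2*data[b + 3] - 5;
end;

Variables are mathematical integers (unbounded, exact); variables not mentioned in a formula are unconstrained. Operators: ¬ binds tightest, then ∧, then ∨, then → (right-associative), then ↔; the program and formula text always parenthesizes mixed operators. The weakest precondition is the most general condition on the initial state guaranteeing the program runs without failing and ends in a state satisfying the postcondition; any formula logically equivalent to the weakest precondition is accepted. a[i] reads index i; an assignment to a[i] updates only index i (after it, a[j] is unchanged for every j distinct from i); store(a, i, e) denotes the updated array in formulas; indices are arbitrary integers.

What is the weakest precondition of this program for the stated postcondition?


Working backward. After the program, the postcondition data[cnt] + 5 ≤ 7 must hold; in canonical form it is data[cnt] ≤ 2.
Then branch requires data[cnt] ≤ 2; else branch requires data[cnt] ≤ 2.
Before the if: ((2*b ≥ 3 ∧ b = 7) → data[cnt] ≤ 2) ∧ ((¬(2*b ≥ 3 ∧ b = 7)) → data[cnt] ≤ 2)
Before cnt := 2*b + b: ((2*b ≥ 3 ∧ b = 7) → data[3*b] ≤ 2) ∧ ((¬(2*b ≥ 3 ∧ b = 7)) → data[3*b] ≤ 2)
Before b := 3*data[4] + 3: ((6*data[4] ≥ -3 ∧ 3*data[4] = 4) → data[9*data[4] + 9] ≤ 2) ∧ ((¬(6*data[4] ≥ -3 ∧ 3*data[4] = 4)) → data[9*data[4] + 9] ≤ 2)
Answer: WP = ((6*data[4] ≥ -3 ∧ 3*data[4] = 4) → data[9*data[4] + 9] ≤ 2) ∧ ((¬(6*data[4] ≥ -3 ∧ 3*data[4] = 4)) → data[9*data[4] + 9] ≤ 2)


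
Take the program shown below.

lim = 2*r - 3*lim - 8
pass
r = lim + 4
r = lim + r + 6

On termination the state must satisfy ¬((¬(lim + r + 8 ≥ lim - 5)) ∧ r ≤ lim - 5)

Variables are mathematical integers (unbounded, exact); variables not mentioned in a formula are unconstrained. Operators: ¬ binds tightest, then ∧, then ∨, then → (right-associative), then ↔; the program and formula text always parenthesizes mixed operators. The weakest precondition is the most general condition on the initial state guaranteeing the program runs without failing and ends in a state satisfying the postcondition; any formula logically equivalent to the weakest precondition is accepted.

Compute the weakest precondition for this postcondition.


Working backward. After the program, the postcondition ¬((¬(lim + r + 8 ≥ lim - 5)) ∧ r ≤ lim - 5) must hold; in canonical form it is ¬((¬(r ≥ -13)) ∧ r ≤ lim - 5).
Before r := lim + r + 6: ¬((¬(lim + r ≥ -19)) ∧ r ≤ -11)
Before r := lim + 4: ¬((¬(2*lim ≥ -23)) ∧ lim ≤ -15)
Before skip: ¬((¬(2*lim ≥ -23)) ∧ lim ≤ -15)
Before lim := 2*r - 3*lim - 8: ¬((¬(4*r ≥ 6*lim - 7)) ∧ 2*r ≤ 3*lim - 7)
Answer: WP = ¬((¬(4*r ≥ 6*lim - 7)) ∧ 2*r ≤ 3*lim - 7)


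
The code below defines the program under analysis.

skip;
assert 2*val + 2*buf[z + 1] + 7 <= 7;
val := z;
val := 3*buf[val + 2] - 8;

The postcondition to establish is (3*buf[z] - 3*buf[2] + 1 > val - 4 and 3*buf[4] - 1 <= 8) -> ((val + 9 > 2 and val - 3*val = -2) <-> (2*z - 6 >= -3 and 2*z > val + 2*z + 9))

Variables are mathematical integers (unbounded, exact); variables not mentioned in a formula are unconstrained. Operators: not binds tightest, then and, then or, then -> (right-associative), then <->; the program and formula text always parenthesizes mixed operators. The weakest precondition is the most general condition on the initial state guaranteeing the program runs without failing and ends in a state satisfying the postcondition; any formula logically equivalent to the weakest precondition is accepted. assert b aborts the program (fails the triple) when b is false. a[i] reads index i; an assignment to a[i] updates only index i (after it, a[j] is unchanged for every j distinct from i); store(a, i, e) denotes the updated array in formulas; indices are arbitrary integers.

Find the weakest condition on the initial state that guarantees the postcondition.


Working backward. After the program, the postcondition (3*buf[z] - 3*buf[2] + 1 > val - 4 and 3*buf[4] - 1 <= 8) -> ((val + 9 > 2 and val - 3*val = -2) <-> (2*z - 6 >= -3 and 2*z > val + 2*z + 9)) must hold; in canonical form it is (3*buf[z] > 3*buf[2] + val - 5 and 3*buf[4] <= 9) -> ((val > -7 and 2*val = 2) <-> (2*z >= 3 and val < -9)).
Before val := 3*buf[val + 2] - 8: (3*buf[z] > 3*buf[val + 2] + 3*buf[2] - 13 and 3*buf[4] <= 9) -> ((3*buf[val + 2] > 1 and 6*buf[val + 2] = 18) <-> (2*z >= 3 and 3*buf[val + 2] < -1))
Before val := z: (3*buf[z] > 3*buf[z + 2] + 3*buf[2] - 13 and 3*buf[4] <= 9) -> ((3*buf[z + 2] > 1 and 6*buf[z + 2] = 18) <-> (2*z >= 3 and 3*buf[z + 2] < -1))
Before assert 2*val + 2*buf[z + 1] + 7 <= 7: 2*buf[z + 1] + 2*val <= 0 and ((3*buf[z] > 3*buf[z + 2] + 3*buf[2] - 13 and 3*buf[4] <= 9) -> ((3*buf[z + 2] > 1 and 6*buf[z + 2] = 18) <-> (2*z >= 3 and 3*buf[z + 2] < -1)))
Before skip: 2*buf[z + 1] + 2*val <= 0 and ((3*buf[z] > 3*buf[z + 2] + 3*buf[2] - 13 and 3*buf[4] <= 9) -> ((3*buf[z + 2] > 1 and 6*buf[z + 2] = 18) <-> (2*z >= 3 and 3*buf[z + 2] < -1)))
Answer: WP = 2*buf[z + 1] + 2*val <= 0 and ((3*buf[z] > 3*buf[z + 2] + 3*buf[2] - 13 and 3*buf[4] <= 9) -> ((3*buf[z + 2] > 1 and 6*buf[z + 2] = 18) <-> (2*z >= 3 and 3*buf[z + 2] < -1)))


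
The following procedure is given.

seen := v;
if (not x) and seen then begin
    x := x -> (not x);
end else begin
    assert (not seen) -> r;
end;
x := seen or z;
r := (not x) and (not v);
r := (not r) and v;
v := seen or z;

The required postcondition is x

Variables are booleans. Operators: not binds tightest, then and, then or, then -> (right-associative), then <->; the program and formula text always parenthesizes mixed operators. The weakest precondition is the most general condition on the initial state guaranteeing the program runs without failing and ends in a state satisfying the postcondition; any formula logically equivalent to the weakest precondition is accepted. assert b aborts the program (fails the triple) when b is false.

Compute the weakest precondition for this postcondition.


Working backward. After the program, x must hold.
Before v := seen or z: x
Before r := (not r) and v: x
Before r := (not x) and (not v): x
Before x := seen or z: seen or z
Then branch requires seen or z; else branch requires ((not seen) -> r) and (seen or z).
Before the if: (((not x) and seen) -> (seen or z)) and ((not ((not x) and seen)) -> (((not seen) -> r) and (seen or z)))
Before seen := v: (((not x) and v) -> (v or z)) and ((not ((not x) and v)) -> (((not v) -> r) and (v or z)))
Answer: WP = (((not x) and v) -> (v or z)) and ((not ((not x) and v)) -> (((not v) -> r) and (v or z)))


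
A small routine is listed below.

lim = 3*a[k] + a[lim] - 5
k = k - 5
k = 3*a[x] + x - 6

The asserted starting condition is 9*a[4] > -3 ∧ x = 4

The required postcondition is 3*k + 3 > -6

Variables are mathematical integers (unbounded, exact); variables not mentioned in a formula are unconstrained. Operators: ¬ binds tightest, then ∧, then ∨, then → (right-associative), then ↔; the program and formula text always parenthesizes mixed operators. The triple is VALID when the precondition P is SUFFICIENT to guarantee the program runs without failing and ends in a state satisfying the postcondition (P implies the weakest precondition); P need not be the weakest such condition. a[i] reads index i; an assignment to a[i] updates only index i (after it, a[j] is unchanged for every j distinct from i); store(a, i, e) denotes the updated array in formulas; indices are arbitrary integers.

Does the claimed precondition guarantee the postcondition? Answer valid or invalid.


Working backward. After the program, the postcondition 3*k + 3 > -6 must hold; in canonical form it is 3*k > -9.
Before k := 3*a[x] + x - 6: 9*a[x] + 3*x > 9
Before k := k - 5: 9*a[x] + 3*x > 9
Before lim := 3*a[k] + a[lim] - 5: 9*a[x] + 3*x > 9
The weakest precondition is 9*a[x] + 3*x > 9.
Check whether 9*a[4] > -3 ∧ x = 4 implies it.
Every state satisfying the precondition satisfies the weakest precondition: the implication holds.
Answer: valid


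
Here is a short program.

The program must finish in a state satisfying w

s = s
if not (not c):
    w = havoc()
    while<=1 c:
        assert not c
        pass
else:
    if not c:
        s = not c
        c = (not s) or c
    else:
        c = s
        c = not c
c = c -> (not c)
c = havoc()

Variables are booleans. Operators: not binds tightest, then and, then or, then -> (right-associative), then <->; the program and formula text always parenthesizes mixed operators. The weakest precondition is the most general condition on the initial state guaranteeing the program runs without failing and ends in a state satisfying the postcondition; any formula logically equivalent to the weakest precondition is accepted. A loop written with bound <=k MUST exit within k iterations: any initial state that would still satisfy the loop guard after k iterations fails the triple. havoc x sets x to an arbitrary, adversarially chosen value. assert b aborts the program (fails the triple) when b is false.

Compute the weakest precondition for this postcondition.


Working backward. After the program, w must hold.
Before havoc c: w
Before c := c -> (not c): w
Then branch requires false; else branch requires ((not c) -> w) and (c -> w).
Before the if: (not c) and ((not c) -> (((not c) -> w) and (c -> w)))
Before s := s: (not c) and ((not c) -> (((not c) -> w) and (c -> w)))
Answer: WP = (not c) and ((not c) -> (((not c) -> w) and (c -> w)))


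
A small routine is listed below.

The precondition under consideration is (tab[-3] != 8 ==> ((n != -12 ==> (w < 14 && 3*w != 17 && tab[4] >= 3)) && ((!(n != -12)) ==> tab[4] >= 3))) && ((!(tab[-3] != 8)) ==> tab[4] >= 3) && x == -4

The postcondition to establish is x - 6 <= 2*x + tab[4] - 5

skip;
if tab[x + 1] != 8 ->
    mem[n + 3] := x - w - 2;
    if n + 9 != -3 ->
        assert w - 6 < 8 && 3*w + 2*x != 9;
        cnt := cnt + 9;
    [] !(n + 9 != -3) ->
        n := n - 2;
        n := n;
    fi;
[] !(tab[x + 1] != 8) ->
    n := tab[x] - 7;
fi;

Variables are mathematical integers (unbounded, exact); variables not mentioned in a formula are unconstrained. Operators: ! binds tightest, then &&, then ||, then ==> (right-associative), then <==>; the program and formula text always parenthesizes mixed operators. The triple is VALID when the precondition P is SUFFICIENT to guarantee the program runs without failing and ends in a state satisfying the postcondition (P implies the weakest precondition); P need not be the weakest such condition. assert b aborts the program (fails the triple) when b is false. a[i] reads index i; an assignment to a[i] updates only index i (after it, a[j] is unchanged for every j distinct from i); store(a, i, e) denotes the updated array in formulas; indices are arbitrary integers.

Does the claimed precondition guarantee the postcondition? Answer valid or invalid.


Working backward. After the program, the postcondition x - 6 <= 2*x + tab[4] - 5 must hold; in canonical form it is tab[4] + x >= -1.
Then branch requires (n != -12 ==> (w < 14 && 3*w + 2*x != 9 && tab[4] + x >= -1)) && ((!(n != -12)) ==> tab[4] + x >= -1); else branch requires tab[4] + x >= -1.
Before the if: (tab[x + 1] != 8 ==> ((n != -12 ==> (w < 14 && 3*w + 2*x != 9 && tab[4] + x >= -1)) && ((!(n != -12)) ==> tab[4] + x >= -1))) && ((!(tab[x + 1] != 8)) ==> tab[4] + x >= -1)
Before skip: (tab[x + 1] != 8 ==> ((n != -12 ==> (w < 14 && 3*w + 2*x != 9 && tab[4] + x >= -1)) && ((!(n != -12)) ==> tab[4] + x >= -1))) && ((!(tab[x + 1] != 8)) ==> tab[4] + x >= -1)
The weakest precondition is (tab[x + 1] != 8 ==> ((n != -12 ==> (w < 14 && 3*w + 2*x != 9 && tab[4] + x >= -1)) && ((!(n != -12)) ==> tab[4] + x >= -1))) && ((!(tab[x + 1] != 8)) ==> tab[4] + x >= -1).
Check whether (tab[-3] != 8 ==> ((n != -12 ==> (w < 14 && 3*w != 17 && tab[4] >= 3)) && ((!(n != -12)) ==> tab[4] >= 3))) && ((!(tab[-3] != 8)) ==> tab[4] >= 3) && x == -4 implies it.
Every state satisfying the precondition satisfies the weakest precondition: the implication holds.
Answer: valid


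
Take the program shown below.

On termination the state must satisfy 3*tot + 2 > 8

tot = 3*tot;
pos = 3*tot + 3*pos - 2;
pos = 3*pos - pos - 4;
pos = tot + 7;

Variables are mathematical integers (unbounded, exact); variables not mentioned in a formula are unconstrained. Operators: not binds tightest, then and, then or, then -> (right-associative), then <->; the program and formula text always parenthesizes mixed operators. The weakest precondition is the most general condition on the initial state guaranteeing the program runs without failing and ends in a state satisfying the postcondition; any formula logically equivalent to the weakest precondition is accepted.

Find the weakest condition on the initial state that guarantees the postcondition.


Working backward. After the program, the postcondition 3*tot + 2 > 8 must hold; in canonical form it is 3*tot > 6.
Before pos := tot + 7: 3*tot > 6
Before pos := 3*pos - pos - 4: 3*tot > 6
Before pos := 3*tot + 3*pos - 2: 3*tot > 6
Before tot := 3*tot: 9*tot > 6
Answer: WP = 9*tot > 6


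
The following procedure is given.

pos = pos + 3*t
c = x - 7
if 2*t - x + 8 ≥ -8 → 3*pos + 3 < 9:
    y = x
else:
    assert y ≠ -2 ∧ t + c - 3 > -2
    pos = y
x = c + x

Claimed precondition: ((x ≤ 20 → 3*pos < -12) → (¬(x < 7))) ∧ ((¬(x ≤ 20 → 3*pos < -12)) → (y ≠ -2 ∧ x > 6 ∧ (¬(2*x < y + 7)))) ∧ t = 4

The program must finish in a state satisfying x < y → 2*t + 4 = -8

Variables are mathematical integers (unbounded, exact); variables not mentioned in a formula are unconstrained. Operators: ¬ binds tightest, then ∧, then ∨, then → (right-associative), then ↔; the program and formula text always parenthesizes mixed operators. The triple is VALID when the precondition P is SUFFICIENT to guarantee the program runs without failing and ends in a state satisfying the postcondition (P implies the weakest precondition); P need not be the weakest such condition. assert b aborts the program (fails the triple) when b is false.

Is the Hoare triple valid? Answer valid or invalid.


Working backward. After the program, the postcondition x < y → 2*t + 4 = -8 must hold; in canonical form it is x < y → 2*t = -12.
Before x := c + x: c + x < y → 2*t = -12
Then branch requires c < 0 → 2*t = -12; else branch requires y ≠ -2 ∧ c + t > 1 ∧ (c + x < y → 2*t = -12).
Before the if: ((2*t ≥ x - 16 → 3*pos < 6) → (c < 0 → 2*t = -12)) ∧ ((¬(2*t ≥ x - 16 → 3*pos < 6)) → (y ≠ -2 ∧ c + t > 1 ∧ (c + x < y → 2*t = -12)))
Before c := x - 7: ((2*t ≥ x - 16 → 3*pos < 6) → (x < 7 → 2*t = -12)) ∧ ((¬(2*t ≥ x - 16 → 3*pos < 6)) → (y ≠ -2 ∧ t + x > 8 ∧ (2*x < y + 7 → 2*t = -12)))
Before pos := pos + 3*t: ((2*t ≥ x - 16 → 3*pos + 9*t < 6) → (x < 7 → 2*t = -12)) ∧ ((¬(2*t ≥ x - 16 → 3*pos + 9*t < 6)) → (y ≠ -2 ∧ t + x > 8 ∧ (2*x < y + 7 → 2*t = -12)))
The weakest precondition is ((2*t ≥ x - 16 → 3*pos + 9*t < 6) → (x < 7 → 2*t = -12)) ∧ ((¬(2*t ≥ x - 16 → 3*pos + 9*t < 6)) → (y ≠ -2 ∧ t + x > 8 ∧ (2*x < y + 7 → 2*t = -12))).
Check whether ((x ≤ 20 → 3*pos < -12) → (¬(x < 7))) ∧ ((¬(x ≤ 20 → 3*pos < -12)) → (y ≠ -2 ∧ x > 6 ∧ (¬(2*x < y + 7)))) ∧ t = 4 implies it.
Countermodel: at the initial state pos = -5, t = 4, x = 21, y = 36, the precondition holds but the weakest precondition fails.
Answer: invalid


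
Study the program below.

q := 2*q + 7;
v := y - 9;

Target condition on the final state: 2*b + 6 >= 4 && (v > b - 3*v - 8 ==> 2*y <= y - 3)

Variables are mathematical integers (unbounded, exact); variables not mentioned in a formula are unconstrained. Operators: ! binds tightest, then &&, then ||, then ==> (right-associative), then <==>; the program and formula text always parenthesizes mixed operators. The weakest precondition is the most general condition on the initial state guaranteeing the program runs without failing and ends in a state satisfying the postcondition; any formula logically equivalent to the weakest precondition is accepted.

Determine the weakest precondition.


Working backward. After the program, the postcondition 2*b + 6 >= 4 && (v > b - 3*v - 8 ==> 2*y <= y - 3) must hold; in canonical form it is 2*b >= -2 && (4*v > b - 8 ==> y <= -3).
Before v := y - 9: 2*b >= -2 && (4*y > b + 28 ==> y <= -3)
Before q := 2*q + 7: 2*b >= -2 && (4*y > b + 28 ==> y <= -3)
Answer: WP = 2*b >= -2 && (4*y > b + 28 ==> y <= -3)


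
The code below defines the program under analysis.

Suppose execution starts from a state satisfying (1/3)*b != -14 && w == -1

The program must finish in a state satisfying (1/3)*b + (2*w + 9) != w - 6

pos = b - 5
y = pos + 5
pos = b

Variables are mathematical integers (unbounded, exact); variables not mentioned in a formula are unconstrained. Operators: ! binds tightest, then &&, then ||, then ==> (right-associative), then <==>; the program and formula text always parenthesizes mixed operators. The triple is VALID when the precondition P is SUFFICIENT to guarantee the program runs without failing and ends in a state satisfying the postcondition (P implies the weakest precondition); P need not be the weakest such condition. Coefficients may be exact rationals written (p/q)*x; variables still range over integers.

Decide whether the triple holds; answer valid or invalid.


Working backward. After the program, the postcondition (1/3)*b + (2*w + 9) != w - 6 must hold; in canonical form it is (1/3)*b + w != -15.
Before pos := b: (1/3)*b + w != -15
Before y := pos + 5: (1/3)*b + w != -15
Before pos := b - 5: (1/3)*b + w != -15
The weakest precondition is (1/3)*b + w != -15.
Check whether (1/3)*b != -14 && w == -1 implies it.
Every state satisfying the precondition satisfies the weakest precondition: the implication holds.
Answer: valid


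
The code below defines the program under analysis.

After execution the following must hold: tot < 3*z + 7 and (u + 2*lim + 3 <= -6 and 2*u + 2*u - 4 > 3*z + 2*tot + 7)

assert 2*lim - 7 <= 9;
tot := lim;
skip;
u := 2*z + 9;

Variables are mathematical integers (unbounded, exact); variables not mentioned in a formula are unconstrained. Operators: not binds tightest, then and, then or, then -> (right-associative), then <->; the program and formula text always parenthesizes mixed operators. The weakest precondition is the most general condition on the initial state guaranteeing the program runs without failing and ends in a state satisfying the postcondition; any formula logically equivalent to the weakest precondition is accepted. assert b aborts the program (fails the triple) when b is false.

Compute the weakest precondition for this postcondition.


Working backward. After the program, the postcondition tot < 3*z + 7 and (u + 2*lim + 3 <= -6 and 2*u + 2*u - 4 > 3*z + 2*tot + 7) must hold; in canonical form it is tot < 3*z + 7 and 2*lim + u <= -9 and 4*u > 2*tot + 3*z + 11.
Before u := 2*z + 9: tot < 3*z + 7 and 2*lim + 2*z <= -18 and 5*z > 2*tot - 25
Before skip: tot < 3*z + 7 and 2*lim + 2*z <= -18 and 5*z > 2*tot - 25
Before tot := lim: lim < 3*z + 7 and 2*lim + 2*z <= -18 and 5*z > 2*lim - 25
Before assert 2*lim - 7 <= 9: 2*lim <= 16 and lim < 3*z + 7 and 2*lim + 2*z <= -18 and 5*z > 2*lim - 25
Answer: WP = 2*lim <= 16 and lim < 3*z + 7 and 2*lim + 2*z <= -18 and 5*z > 2*lim - 25


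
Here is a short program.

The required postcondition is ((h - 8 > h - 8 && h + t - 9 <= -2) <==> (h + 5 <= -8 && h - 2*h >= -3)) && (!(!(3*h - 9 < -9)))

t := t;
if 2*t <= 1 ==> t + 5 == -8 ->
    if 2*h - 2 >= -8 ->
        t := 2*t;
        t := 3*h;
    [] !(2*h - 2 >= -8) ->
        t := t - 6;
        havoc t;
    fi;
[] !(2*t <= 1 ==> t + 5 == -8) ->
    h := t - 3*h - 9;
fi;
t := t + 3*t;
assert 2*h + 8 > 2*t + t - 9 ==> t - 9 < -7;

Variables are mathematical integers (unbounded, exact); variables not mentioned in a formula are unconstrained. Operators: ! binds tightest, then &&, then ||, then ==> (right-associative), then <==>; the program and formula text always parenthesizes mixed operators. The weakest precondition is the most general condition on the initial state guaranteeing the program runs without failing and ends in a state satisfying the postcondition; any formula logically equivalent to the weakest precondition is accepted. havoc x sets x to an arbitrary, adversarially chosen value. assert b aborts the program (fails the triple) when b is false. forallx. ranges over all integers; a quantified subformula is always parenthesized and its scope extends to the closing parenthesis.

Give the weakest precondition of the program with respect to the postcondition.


Working backward. After the program, the postcondition ((h - 8 > h - 8 && h + t - 9 <= -2) <==> (h + 5 <= -8 && h - 2*h >= -3)) && (!(!(3*h - 9 < -9))) must hold; in canonical form it is (!(h <= -13 && h <= 3)) && 3*h < 0.
Before assert 2*h + 8 > 2*t + t - 9 ==> t - 9 < -7: (2*h > 3*t - 17 ==> t < 2) && (!(h <= -13 && h <= 3)) && 3*h < 0
Before t := t + 3*t: (2*h > 12*t - 17 ==> 4*t < 2) && (!(h <= -13 && h <= 3)) && 3*h < 0
Then branch requires (2*h >= -6 ==> ((34*h < 17 ==> 12*h < 2) && (!(h <= -13 && h <= 3)) && 3*h < 0)) && ((!(2*h >= -6)) ==> (forall t_1. ((2*h > 12*t_1 - 17 ==> 4*t_1 < 2) && (!(h <= -13 && h <= 3)) && 3*h < 0))); else branch requires (6*h + 10*t < -1 ==> 4*t < 2) && (!(t <= 3*h - 4 && t <= 3*h + 12)) && 3*t < 9*h + 27.
Before the if: ((2*t <= 1 ==> t == -13) ==> ((2*h >= -6 ==> ((34*h < 17 ==> 12*h < 2) && (!(h <= -13 && h <= 3)) && 3*h < 0)) && ((!(2*h >= -6)) ==> (forall t_1. ((2*h > 12*t_1 - 17 ==> 4*t_1 < 2) && (!(h <= -13 && h <= 3)) && 3*h < 0))))) && ((!(2*t <= 1 ==> t == -13)) ==> ((6*h + 10*t < -1 ==> 4*t < 2) && (!(t <= 3*h - 4 && t <= 3*h + 12)) && 3*t < 9*h + 27))
Before t := t: ((2*t <= 1 ==> t == -13) ==> ((2*h >= -6 ==> ((34*h < 17 ==> 12*h < 2) && (!(h <= -13 && h <= 3)) && 3*h < 0)) && ((!(2*h >= -6)) ==> (forall t_1. ((2*h > 12*t_1 - 17 ==> 4*t_1 < 2) && (!(h <= -13 && h <= 3)) && 3*h < 0))))) && ((!(2*t <= 1 ==> t == -13)) ==> ((6*h + 10*t < -1 ==> 4*t < 2) && (!(t <= 3*h - 4 && t <= 3*h + 12)) && 3*t < 9*h + 27))
Answer: WP = ((2*t <= 1 ==> t == -13) ==> ((2*h >= -6 ==> ((34*h < 17 ==> 12*h < 2) && (!(h <= -13 && h <= 3)) && 3*h < 0)) && ((!(2*h >= -6)) ==> (forall t_1. ((2*h > 12*t_1 - 17 ==> 4*t_1 < 2) && (!(h <= -13 && h <= 3)) && 3*h < 0))))) && ((!(2*t <= 1 ==> t == -13)) ==> ((6*h + 10*t < -1 ==> 4*t < 2) && (!(t <= 3*h - 4 && t <= 3*h + 12)) && 3*t < 9*h + 27))


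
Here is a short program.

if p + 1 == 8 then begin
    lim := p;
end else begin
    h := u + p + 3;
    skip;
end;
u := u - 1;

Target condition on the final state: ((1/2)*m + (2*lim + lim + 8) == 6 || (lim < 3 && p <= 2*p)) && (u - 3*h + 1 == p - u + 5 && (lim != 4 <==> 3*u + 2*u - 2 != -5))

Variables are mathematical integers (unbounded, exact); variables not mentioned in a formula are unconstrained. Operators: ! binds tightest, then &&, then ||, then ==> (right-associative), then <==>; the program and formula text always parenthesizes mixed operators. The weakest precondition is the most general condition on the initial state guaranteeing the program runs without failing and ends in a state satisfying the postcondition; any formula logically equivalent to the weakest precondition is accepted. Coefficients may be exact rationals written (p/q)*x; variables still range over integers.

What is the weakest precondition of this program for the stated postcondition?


Working backward. After the program, the postcondition ((1/2)*m + (2*lim + lim + 8) == 6 || (lim < 3 && p <= 2*p)) && (u - 3*h + 1 == p - u + 5 && (lim != 4 <==> 3*u + 2*u - 2 != -5)) must hold; in canonical form it is (3*lim + (1/2)*m == -2 || (lim < 3 && p >= 0)) && 2*u == 3*h + p + 4 && (lim != 4 <==> 5*u != -3).
Before u := u - 1: (3*lim + (1/2)*m == -2 || (lim < 3 && p >= 0)) && 2*u == 3*h + p + 6 && (lim != 4 <==> 5*u != 2)
Then branch requires ((1/2)*m + 3*p == -2 || (p < 3 && p >= 0)) && 2*u == 3*h + p + 6 && (p != 4 <==> 5*u != 2); else branch requires (3*lim + (1/2)*m == -2 || (lim < 3 && p >= 0)) && 4*p + u == -15 && (lim != 4 <==> 5*u != 2).
Before the if: (p == 7 ==> (((1/2)*m + 3*p == -2 || (p < 3 && p >= 0)) && 2*u == 3*h + p + 6 && (p != 4 <==> 5*u != 2))) && ((!(p == 7)) ==> ((3*lim + (1/2)*m == -2 || (lim < 3 && p >= 0)) && 4*p + u == -15 && (lim != 4 <==> 5*u != 2)))
Answer: WP = (p == 7 ==> (((1/2)*m + 3*p == -2 || (p < 3 && p >= 0)) && 2*u == 3*h + p + 6 && (p != 4 <==> 5*u != 2))) && ((!(p == 7)) ==> ((3*lim + (1/2)*m == -2 || (lim < 3 && p >= 0)) && 4*p + u == -15 && (lim != 4 <==> 5*u != 2)))


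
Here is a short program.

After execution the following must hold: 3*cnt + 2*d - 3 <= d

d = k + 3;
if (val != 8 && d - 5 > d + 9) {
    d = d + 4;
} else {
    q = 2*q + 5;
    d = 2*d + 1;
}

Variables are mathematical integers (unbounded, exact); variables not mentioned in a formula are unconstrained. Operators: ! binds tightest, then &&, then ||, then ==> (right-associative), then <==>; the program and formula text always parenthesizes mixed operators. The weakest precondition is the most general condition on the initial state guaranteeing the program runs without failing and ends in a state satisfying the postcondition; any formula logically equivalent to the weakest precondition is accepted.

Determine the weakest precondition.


Working backward. After the program, the postcondition 3*cnt + 2*d - 3 <= d must hold; in canonical form it is 3*cnt + d <= 3.
Then branch requires 3*cnt + d <= -1; else branch requires 3*cnt + 2*d <= 2.
Before the if: 3*cnt + 2*d <= 2
Before d := k + 3: 3*cnt + 2*k <= -4
Answer: WP = 3*cnt + 2*k <= -4


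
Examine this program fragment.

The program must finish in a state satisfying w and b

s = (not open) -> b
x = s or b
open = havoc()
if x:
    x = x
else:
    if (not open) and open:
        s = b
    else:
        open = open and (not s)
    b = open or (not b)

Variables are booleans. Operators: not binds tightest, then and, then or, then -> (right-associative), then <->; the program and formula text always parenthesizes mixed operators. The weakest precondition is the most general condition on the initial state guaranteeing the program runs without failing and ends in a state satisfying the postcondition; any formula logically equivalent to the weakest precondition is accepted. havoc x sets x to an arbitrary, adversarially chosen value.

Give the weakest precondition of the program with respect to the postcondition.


Working backward. After the program, w and b must hold.
Then branch requires w and b; else branch requires w and ((open and (not s)) or (not b)).
Before the if: (x -> (w and b)) and ((not x) -> (w and ((open and (not s)) or (not b))))
Before havoc open: (x -> (w and b)) and ((not x) -> (w and ((not s) or (not b)))) and ((not x) -> (w and (not b)))
Before x := s or b: ((s or b) -> (w and b)) and ((not (s or b)) -> (w and ((not s) or (not b)))) and ((not (s or b)) -> (w and (not b)))
Before s := (not open) -> b: ((((not open) -> b) or b) -> (w and b)) and ((not (((not open) -> b) or b)) -> (w and ((not ((not open) -> b)) or (not b)))) and ((not (((not open) -> b) or b)) -> (w and (not b)))
Answer: WP = ((((not open) -> b) or b) -> (w and b)) and ((not (((not open) -> b) or b)) -> (w and ((not ((not open) -> b)) or (not b)))) and ((not (((not open) -> b) or b)) -> (w and (not b)))


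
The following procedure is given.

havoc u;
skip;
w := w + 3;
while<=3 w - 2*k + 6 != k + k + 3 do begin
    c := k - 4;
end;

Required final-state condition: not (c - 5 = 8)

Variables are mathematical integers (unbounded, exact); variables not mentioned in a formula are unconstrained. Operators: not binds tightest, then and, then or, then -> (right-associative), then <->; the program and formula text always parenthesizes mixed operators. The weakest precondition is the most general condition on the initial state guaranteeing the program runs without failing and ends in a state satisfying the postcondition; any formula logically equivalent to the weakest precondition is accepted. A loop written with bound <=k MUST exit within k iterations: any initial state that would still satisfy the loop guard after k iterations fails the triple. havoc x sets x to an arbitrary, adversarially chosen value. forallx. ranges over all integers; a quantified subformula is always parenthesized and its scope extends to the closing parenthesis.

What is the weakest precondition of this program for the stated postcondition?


Working backward. After the program, the postcondition not (c - 5 = 8) must hold; in canonical form it is not (c = 13).
Before the loop (bound <=3), unroll the exhaustion recursion (WP_0 = exit-now case; WP_j = one more guarded iteration, up to j = 3):
  WP_0: (not (w != 4*k - 3)) and (not (c = 13))
  WP_1: (w != 4*k - 3 -> ((not (w != 4*k - 3)) and (not (k = 17)))) and ((not (w != 4*k - 3)) -> (not (c = 13)))
  WP_2: (w != 4*k - 3 -> ((w != 4*k - 3 -> ((not (w != 4*k - 3)) and (not (k = 17)))) and ((not (w != 4*k - 3)) -> (not (k = 17))))) and ((not (w != 4*k - 3)) -> (not (c = 13)))
  WP_3: (w != 4*k - 3 -> ((w != 4*k - 3 -> ((w != 4*k - 3 -> ((not (w != 4*k - 3)) and (not (k = 17)))) and ((not (w != 4*k - 3)) -> (not (k = 17))))) and ((not (w != 4*k - 3)) -> (not (k = 17))))) and ((not (w != 4*k - 3)) -> (not (c = 13)))
So before the loop: (w != 4*k - 3 -> ((w != 4*k - 3 -> ((w != 4*k - 3 -> ((not (w != 4*k - 3)) and (not (k = 17)))) and ((not (w != 4*k - 3)) -> (not (k = 17))))) and ((not (w != 4*k - 3)) -> (not (k = 17))))) and ((not (w != 4*k - 3)) -> (not (c = 13)))
Before w := w + 3: (w != 4*k - 6 -> ((w != 4*k - 6 -> ((w != 4*k - 6 -> ((not (w != 4*k - 6)) and (not (k = 17)))) and ((not (w != 4*k - 6)) -> (not (k = 17))))) and ((not (w != 4*k - 6)) -> (not (k = 17))))) and ((not (w != 4*k - 6)) -> (not (c = 13)))
Before skip: (w != 4*k - 6 -> ((w != 4*k - 6 -> ((w != 4*k - 6 -> ((not (w != 4*k - 6)) and (not (k = 17)))) and ((not (w != 4*k - 6)) -> (not (k = 17))))) and ((not (w != 4*k - 6)) -> (not (k = 17))))) and ((not (w != 4*k - 6)) -> (not (c = 13)))
Before havoc u: (w != 4*k - 6 -> ((w != 4*k - 6 -> ((w != 4*k - 6 -> ((not (w != 4*k - 6)) and (not (k = 17)))) and ((not (w != 4*k - 6)) -> (not (k = 17))))) and ((not (w != 4*k - 6)) -> (not (k = 17))))) and ((not (w != 4*k - 6)) -> (not (c = 13)))
Answer: WP = (w != 4*k - 6 -> ((w != 4*k - 6 -> ((w != 4*k - 6 -> ((not (w != 4*k - 6)) and (not (k = 17)))) and ((not (w != 4*k - 6)) -> (not (k = 17))))) and ((not (w != 4*k - 6)) -> (not (k = 17))))) and ((not (w != 4*k - 6)) -> (not (c = 13)))
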